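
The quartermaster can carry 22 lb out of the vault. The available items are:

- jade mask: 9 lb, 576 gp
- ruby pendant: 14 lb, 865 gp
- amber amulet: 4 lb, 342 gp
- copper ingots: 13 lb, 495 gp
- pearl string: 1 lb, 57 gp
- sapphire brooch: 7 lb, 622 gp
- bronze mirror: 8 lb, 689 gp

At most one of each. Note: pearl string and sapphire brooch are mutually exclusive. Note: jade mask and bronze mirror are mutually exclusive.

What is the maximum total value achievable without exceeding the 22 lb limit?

1653

By value per lb: sapphire brooch 88.86, bronze mirror 86.12, amber amulet 85.50, jade mask 64.00 lead.
Amber amulet + sapphire brooch + bronze mirror uses 19 of the 22 lb and totals 1653.
Runner-up ruby pendant + bronze mirror tops out at 1554.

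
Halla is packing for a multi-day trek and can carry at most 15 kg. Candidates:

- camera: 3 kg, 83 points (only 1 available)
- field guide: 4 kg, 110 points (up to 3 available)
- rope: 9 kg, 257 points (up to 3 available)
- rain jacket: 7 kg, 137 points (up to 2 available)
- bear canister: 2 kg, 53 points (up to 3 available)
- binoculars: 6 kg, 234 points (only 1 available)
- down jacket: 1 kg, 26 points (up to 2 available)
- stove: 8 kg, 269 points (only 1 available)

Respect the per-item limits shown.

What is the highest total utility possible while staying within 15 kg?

529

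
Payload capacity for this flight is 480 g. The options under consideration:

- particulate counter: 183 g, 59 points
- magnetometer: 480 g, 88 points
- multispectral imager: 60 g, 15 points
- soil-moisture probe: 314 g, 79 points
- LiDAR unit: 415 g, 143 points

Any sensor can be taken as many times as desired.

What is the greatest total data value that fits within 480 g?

158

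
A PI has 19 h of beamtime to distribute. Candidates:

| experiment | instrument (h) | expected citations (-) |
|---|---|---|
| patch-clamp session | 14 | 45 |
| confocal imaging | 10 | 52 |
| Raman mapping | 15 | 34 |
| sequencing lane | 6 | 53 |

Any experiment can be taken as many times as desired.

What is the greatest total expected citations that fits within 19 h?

3×sequencing lane uses 18 of the 19 h and totals 159.
Every other selection either busts 19 h or fails to beat 159.

159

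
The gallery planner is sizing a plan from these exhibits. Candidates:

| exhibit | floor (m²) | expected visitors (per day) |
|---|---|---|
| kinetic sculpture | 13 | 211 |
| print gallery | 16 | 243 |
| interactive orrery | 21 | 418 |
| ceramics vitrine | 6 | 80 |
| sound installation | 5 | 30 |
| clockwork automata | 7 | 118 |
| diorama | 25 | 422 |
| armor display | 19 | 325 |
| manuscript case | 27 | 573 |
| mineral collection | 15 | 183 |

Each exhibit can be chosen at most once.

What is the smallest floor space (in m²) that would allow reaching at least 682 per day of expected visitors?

Look for the lowest-floor combination reaching 682.
clockwork automata + manuscript case: 691 expected visitors at 34 m².
No combination under 34 m² hits 682.

34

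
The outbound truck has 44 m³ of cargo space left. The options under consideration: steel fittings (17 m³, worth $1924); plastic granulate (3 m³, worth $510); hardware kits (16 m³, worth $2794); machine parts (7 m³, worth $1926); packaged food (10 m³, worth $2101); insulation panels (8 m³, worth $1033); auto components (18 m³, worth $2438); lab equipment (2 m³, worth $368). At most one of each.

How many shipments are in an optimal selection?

5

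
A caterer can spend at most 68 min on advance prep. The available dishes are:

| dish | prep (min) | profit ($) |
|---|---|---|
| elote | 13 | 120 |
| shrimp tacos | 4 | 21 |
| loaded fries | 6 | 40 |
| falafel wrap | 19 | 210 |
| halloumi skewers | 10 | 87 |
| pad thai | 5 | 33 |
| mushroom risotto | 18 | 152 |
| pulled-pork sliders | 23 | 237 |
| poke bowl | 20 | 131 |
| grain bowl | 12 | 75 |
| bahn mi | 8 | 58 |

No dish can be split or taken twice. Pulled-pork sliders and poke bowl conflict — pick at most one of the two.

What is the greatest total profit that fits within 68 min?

658

The ratio heuristic lands on elote + falafel wrap + halloumi skewers + pulled-pork sliders (654) but leaves 3 min idle.
The 10 min tied up in halloumi skewers is better spent on pad thai + bahn mi — total rises to 658 (68 min).
The closest alternative, falafel wrap + mushroom risotto + pulled-pork sliders + bahn mi, reaches only 657.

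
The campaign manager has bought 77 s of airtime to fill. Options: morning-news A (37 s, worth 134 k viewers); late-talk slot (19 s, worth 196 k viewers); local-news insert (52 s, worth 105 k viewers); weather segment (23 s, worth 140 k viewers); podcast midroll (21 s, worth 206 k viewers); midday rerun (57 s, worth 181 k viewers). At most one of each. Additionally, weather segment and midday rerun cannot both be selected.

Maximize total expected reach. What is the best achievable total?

542

Ranking by ratio (expected reach/s): late-talk slot 10.32, podcast midroll 9.81, weather segment 6.09.
Late-talk slot + weather segment + podcast midroll uses 63 of the 77 s and totals 542.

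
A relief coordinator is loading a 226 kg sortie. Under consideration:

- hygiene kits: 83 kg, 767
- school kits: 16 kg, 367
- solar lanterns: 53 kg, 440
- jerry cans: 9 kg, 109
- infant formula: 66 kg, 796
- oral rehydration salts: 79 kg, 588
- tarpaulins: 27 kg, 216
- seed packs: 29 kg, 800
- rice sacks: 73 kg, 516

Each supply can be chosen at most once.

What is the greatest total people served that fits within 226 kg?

2946

Density check — seed packs 27.59, school kits 22.94, jerry cans 12.11 are the best per kg.
A density-first pass picks hygiene kits + school kits + jerry cans + infant formula + seed packs — 2839 at 203 kg.
The 9 kg tied up in jerry cans is better spent on tarpaulins — total rises to 2946 (221 kg).
The closest alternative, school kits + jerry cans + infant formula + oral rehydration salts + tarpaulins + seed packs, reaches only 2876.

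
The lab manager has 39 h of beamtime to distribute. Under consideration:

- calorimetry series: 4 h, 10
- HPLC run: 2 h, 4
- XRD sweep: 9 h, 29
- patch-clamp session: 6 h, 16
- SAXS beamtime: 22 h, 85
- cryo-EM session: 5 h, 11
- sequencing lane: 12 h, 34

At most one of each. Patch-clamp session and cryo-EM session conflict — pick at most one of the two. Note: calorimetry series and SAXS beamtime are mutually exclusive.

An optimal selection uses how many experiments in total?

4

Optimal total is 134.
For example HPLC run + XRD sweep + patch-clamp session + SAXS beamtime achieves it, using 39 h.
Any selection reaching 134 contains exactly 4 experiments.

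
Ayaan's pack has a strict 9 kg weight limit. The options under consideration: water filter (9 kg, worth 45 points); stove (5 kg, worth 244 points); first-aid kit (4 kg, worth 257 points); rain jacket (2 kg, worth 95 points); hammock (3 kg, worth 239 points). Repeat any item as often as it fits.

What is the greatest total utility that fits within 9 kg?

717

The ratio ordering already packs tightly: 3×hammock, 9 kg, 717.
That's the maximum — no swap from here does better than 717.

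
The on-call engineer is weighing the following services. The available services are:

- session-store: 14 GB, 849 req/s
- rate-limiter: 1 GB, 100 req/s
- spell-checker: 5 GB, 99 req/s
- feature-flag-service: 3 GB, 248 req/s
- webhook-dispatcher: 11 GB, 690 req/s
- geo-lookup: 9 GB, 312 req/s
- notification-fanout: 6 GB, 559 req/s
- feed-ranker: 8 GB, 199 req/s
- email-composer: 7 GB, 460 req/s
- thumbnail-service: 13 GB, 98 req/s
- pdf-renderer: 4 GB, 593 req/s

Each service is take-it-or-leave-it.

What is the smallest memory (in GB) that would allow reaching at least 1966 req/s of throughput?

Minimise GB subject to total throughput ≥ 1966.
session-store + notification-fanout + pdf-renderer reaches 2001 using 24 GB.
Below 24 GB the best achievable stays under 1966.

24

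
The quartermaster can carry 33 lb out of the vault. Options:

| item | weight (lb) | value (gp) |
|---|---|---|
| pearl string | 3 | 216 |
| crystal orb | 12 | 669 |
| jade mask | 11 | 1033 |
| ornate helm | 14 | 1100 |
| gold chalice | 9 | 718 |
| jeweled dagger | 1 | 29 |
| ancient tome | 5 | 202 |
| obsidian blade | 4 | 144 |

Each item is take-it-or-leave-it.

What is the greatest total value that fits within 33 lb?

By value per lb: jade mask 93.91, gold chalice 79.78, ornate helm 78.57, pearl string 72.00 lead.
Greedy by ratio would take pearl string + jade mask + gold chalice + jeweled dagger + ancient tome + obsidian blade: 33 lb used, total 2342.
The 14 lb tied up in gold chalice and jeweled dagger and obsidian blade is better spent on ornate helm — total rises to 2551 (33 lb).
The closest alternative, pearl string + jade mask + ornate helm + jeweled dagger + obsidian blade, reaches only 2522.

2551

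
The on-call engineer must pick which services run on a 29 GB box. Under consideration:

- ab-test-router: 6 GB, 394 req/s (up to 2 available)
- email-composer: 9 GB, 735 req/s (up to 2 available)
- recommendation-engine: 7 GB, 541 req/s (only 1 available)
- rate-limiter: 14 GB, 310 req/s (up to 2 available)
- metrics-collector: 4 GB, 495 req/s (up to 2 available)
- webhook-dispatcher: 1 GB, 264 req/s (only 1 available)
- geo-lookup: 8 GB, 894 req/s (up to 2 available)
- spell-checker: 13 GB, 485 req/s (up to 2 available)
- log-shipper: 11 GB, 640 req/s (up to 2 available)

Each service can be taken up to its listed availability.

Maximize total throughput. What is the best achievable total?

3088

Filling by ratio: 2×metrics-collector + webhook-dispatcher + 2×geo-lookup for 3042, with 4 GB left unused.
Dropping metrics-collector frees 4 GB; slotting in recommendation-engine (7 GB) lifts the total to 3088 at 28 GB.
That's the maximum — no swap from here does better than 3088.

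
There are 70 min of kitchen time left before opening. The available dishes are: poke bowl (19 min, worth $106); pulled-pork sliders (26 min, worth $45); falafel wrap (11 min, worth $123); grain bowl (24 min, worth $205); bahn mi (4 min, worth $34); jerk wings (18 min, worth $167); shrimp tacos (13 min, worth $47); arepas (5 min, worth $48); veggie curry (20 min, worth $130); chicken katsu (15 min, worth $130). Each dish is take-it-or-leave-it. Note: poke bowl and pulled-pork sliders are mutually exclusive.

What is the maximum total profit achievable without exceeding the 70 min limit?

625

A density-first pass picks falafel wrap + bahn mi + jerk wings + shrimp tacos + arepas + chicken katsu — 549 at 66 min.
Dropping bahn mi and shrimp tacos and arepas frees 22 min; slotting in grain bowl (24 min) lifts the total to 625 at 68 min.
Every other selection either busts 70 min or breaks a pairing rule or fails to beat 625.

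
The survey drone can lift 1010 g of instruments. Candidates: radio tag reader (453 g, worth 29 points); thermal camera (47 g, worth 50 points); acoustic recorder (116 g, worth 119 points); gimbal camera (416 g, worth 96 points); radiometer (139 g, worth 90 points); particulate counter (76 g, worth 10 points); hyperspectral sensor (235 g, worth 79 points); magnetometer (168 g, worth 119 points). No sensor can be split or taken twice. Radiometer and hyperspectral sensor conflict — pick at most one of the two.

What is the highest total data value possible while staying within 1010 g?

By data value per g: thermal camera 1.06, acoustic recorder 1.03, magnetometer 0.71 lead.
Taking thermal camera + acoustic recorder + gimbal camera + radiometer + particulate counter + magnetometer: 962 g used, 484 in data value.

484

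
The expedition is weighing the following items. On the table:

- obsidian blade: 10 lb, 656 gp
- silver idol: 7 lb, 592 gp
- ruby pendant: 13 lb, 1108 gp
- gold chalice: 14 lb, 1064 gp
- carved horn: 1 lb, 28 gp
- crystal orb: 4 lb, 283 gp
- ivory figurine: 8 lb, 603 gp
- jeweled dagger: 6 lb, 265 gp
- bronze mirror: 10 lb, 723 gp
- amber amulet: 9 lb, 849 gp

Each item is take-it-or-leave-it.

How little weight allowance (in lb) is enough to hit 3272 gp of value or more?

39

Minimise lb subject to total value ≥ 3272.
silver idol + ruby pendant + bronze mirror + amber amulet reaches 3272 using 39 lb.
Below 39 lb the best achievable stays under 3272.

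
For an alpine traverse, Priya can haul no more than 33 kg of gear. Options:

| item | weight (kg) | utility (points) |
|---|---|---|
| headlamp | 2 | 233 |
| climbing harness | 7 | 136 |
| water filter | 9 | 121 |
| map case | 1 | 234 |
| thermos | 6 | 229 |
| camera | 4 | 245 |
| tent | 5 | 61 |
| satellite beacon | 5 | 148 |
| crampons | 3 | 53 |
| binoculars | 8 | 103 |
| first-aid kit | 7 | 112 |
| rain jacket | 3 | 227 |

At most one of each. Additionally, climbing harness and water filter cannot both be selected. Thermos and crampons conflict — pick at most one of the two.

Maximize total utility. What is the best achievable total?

1513

Headlamp + climbing harness + map case + thermos + camera + tent + satellite beacon + rain jacket uses 33 of the 33 kg and totals 1513.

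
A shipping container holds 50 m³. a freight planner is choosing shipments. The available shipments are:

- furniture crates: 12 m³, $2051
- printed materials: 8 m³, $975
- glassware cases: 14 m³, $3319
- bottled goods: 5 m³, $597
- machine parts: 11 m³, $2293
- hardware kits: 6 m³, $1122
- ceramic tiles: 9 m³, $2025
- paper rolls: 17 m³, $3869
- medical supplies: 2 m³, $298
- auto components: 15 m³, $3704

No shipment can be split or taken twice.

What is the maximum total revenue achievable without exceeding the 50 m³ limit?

A density-first pass picks glassware cases + paper rolls + medical supplies + auto components — 11190 at 48 m³.
Dropping paper rolls and medical supplies frees 19 m³; slotting in machine parts + ceramic tiles (20 m³) lifts the total to 11341 at 49 m³.

11341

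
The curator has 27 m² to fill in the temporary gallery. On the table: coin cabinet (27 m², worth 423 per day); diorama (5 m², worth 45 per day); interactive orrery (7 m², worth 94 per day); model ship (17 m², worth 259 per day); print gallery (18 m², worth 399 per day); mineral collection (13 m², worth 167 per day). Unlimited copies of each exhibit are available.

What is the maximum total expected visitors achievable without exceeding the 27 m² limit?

493

The ratio ordering already packs tightly: interactive orrery + print gallery, 25 m², 493.
Nothing else within 27 m² beats 493.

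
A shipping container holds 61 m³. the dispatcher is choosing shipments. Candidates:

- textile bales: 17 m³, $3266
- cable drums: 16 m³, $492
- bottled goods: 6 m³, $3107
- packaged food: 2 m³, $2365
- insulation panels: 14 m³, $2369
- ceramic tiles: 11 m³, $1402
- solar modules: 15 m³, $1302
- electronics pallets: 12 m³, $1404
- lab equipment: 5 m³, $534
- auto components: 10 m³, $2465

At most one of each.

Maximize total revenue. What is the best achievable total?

14976

Taking the top-ratio shipments first gives textile bales + bottled goods + packaged food + insulation panels + ceramic tiles + auto components for 14974 (60 m³).
Dropping ceramic tiles frees 11 m³; slotting in electronics pallets (12 m³) lifts the total to 14976 at 61 m³.
Next best is textile bales + bottled goods + packaged food + insulation panels + ceramic tiles + auto components at 14974 (60 m³) — short by 2.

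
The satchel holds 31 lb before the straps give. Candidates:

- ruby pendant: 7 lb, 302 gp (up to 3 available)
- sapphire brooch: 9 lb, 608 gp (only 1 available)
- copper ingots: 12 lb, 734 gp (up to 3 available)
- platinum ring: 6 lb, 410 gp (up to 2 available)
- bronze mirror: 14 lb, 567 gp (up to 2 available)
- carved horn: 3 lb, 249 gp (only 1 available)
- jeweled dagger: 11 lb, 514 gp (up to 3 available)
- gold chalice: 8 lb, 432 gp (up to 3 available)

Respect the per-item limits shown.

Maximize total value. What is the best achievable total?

2001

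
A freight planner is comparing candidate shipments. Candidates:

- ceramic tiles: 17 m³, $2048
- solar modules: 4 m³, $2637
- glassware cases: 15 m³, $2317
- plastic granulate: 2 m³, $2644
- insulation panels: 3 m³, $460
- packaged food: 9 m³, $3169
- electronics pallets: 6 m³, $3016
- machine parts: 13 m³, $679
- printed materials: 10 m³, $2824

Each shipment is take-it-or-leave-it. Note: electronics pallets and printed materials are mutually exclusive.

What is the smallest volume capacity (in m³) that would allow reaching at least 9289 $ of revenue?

20

Look for the lowest-volume combination reaching 9289.
Taking plastic granulate + insulation panels + packaged food + electronics pallets gives 9289 (≥ 9289) for 20 m³.
No combination under 20 m³ hits 9289.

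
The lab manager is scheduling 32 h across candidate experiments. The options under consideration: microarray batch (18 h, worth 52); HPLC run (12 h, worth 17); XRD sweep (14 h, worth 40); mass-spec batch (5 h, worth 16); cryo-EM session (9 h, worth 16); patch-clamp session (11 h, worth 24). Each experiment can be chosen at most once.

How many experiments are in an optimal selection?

Best achievable expected citations is 92.
One optimal bundle: microarray batch + XRD sweep (32 h).
Every optimal selection uses 2 experiments.

2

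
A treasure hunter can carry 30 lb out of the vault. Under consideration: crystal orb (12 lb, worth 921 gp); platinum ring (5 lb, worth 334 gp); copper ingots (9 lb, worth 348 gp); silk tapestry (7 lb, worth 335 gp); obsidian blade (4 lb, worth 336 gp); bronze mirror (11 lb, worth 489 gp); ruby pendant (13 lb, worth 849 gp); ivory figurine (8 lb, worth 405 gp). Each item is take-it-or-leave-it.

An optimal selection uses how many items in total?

3

Best achievable value is 2106.
One optimal bundle: crystal orb + obsidian blade + ruby pendant (29 lb).
Any selection reaching 2106 contains exactly 3 items.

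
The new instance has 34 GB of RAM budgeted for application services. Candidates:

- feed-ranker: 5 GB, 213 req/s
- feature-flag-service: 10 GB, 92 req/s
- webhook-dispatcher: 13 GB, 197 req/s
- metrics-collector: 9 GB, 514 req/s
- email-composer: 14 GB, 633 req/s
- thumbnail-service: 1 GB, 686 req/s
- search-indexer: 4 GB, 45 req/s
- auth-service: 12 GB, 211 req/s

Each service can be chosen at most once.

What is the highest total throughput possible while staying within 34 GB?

2091

The ratio ordering already packs tightly: feed-ranker + metrics-collector + email-composer + thumbnail-service + search-indexer, 33 GB, 2091.
The closest alternative, feed-ranker + metrics-collector + email-composer + thumbnail-service, reaches only 2046.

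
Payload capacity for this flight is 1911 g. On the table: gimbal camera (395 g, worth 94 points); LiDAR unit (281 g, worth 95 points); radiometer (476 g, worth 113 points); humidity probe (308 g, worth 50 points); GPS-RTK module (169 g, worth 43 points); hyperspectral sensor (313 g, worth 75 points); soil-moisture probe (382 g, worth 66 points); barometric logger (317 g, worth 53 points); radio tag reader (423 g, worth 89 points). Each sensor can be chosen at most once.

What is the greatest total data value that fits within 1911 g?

466

Taking the top-ratio sensors first gives gimbal camera + LiDAR unit + radiometer + GPS-RTK module + hyperspectral sensor for 420 (1634 g).
Dropping GPS-RTK module frees 169 g; slotting in radio tag reader (423 g) lifts the total to 466 at 1888 g.
That's the maximum — no swap from here does better than 466.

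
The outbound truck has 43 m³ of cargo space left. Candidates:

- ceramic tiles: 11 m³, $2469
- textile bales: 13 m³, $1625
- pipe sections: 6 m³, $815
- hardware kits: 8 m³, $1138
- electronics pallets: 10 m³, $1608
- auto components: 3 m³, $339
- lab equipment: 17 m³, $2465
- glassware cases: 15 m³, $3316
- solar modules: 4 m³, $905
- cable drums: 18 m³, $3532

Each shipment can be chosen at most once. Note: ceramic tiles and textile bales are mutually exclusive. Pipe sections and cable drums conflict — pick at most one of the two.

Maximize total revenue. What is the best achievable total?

Ceramic tiles + electronics pallets + auto components + glassware cases + solar modules uses 43 of the 43 m³ and totals 8637.
Runner-up ceramic tiles + electronics pallets + solar modules + cable drums tops out at 8514.

8637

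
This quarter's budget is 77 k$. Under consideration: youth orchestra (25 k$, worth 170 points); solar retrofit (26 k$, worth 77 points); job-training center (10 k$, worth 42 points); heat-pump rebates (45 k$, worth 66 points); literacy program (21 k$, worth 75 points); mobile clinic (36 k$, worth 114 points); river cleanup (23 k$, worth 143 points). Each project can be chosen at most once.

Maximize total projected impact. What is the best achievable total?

390

Greedy by ratio would take youth orchestra + job-training center + river cleanup: 58 k$ used, total 355.
The 10 k$ tied up in job-training center is better spent on solar retrofit — total rises to 390 (74 k$).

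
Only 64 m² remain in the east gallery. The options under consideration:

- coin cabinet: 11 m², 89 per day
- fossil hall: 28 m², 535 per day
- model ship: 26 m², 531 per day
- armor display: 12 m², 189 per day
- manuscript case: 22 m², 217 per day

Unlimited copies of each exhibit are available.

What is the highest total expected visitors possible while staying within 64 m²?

Ranking by ratio (expected visitors/m²): model ship 20.42, fossil hall 19.11, armor display 15.75, manuscript case 9.86.
Taking 2×model ship + armor display: 64 m² used, 1251 in expected visitors.

1251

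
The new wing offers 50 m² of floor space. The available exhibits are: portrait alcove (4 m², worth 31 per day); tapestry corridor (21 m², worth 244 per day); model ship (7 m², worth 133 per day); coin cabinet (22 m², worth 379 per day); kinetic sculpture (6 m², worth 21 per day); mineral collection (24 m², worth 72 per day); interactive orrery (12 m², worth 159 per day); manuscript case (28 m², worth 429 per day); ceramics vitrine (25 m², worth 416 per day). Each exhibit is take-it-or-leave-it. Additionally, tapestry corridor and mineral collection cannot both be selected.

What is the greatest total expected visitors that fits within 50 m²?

808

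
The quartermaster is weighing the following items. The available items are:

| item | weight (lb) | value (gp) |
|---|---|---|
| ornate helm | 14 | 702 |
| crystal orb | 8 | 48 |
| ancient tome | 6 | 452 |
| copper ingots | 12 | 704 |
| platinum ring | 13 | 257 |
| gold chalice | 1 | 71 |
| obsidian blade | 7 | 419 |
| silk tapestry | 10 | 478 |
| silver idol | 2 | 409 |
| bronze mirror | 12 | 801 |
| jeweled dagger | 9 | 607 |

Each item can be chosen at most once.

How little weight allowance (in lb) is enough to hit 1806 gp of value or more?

23

Minimise lb subject to total value ≥ 1806.
Taking silver idol + bronze mirror + jeweled dagger gives 1817 (≥ 1806) for 23 lb.
Below 23 lb the best achievable stays under 1806.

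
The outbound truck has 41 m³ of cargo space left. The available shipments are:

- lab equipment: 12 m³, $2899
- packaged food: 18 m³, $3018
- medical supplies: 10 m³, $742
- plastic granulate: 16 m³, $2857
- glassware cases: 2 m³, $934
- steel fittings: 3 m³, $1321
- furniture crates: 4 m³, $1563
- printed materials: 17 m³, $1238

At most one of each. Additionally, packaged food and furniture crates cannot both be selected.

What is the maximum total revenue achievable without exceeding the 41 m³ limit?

9574

Taking lab equipment + plastic granulate + glassware cases + steel fittings + furniture crates: 37 m³ used, 9574 in revenue.
Runner-up lab equipment + plastic granulate + steel fittings + furniture crates tops out at 8640.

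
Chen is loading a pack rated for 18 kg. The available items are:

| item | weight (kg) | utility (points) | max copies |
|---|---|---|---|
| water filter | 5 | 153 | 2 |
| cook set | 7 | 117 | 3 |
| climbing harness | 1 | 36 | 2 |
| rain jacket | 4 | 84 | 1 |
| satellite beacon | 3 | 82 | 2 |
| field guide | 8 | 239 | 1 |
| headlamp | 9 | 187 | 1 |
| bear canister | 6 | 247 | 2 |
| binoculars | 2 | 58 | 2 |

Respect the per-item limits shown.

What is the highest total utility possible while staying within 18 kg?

Greedy by ratio would take 2×climbing harness + 2×bear canister + 2×binoculars: 18 kg used, total 682.
Dropping climbing harness and 2×binoculars frees 5 kg; slotting in water filter (5 kg) lifts the total to 683 at 18 kg.

683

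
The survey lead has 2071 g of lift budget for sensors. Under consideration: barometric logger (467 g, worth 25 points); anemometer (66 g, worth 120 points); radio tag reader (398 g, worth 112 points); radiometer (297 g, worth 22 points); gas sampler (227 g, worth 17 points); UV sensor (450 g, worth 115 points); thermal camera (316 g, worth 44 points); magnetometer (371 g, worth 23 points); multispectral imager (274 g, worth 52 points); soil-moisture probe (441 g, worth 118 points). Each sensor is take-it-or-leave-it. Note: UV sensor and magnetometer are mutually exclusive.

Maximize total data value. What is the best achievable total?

561

Anemometer + radio tag reader + UV sensor + thermal camera + multispectral imager + soil-moisture probe uses 1945 of the 2071 g and totals 561.
Next best is anemometer + radio tag reader + radiometer + UV sensor + multispectral imager + soil-moisture probe at 539 (1926 g) — short by 22.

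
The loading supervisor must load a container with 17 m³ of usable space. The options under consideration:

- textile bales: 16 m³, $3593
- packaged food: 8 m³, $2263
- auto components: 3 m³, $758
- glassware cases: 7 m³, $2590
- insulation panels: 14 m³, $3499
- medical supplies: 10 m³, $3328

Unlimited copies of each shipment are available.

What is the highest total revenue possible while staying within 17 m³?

Taking auto components + 2×glassware cases: 17 m³ used, 5938 in revenue.

5938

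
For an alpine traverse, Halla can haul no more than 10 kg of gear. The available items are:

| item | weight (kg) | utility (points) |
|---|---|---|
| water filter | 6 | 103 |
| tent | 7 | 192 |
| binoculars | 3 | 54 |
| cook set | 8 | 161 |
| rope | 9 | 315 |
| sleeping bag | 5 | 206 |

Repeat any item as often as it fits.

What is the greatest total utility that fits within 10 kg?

412

Ranking by ratio (utility/kg): sleeping bag 41.20, rope 35.00, tent 27.43.
2×sleeping bag uses 10 of the 10 kg and totals 412.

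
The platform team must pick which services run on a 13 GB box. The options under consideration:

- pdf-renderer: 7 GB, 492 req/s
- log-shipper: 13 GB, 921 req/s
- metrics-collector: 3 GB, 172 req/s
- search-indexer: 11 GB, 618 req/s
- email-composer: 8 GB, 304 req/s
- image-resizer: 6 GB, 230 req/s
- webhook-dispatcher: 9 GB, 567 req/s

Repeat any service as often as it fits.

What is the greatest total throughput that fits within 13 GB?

921

Best packing: log-shipper — 13 GB, 921 total.
That's the maximum — no swap from here does better than 921.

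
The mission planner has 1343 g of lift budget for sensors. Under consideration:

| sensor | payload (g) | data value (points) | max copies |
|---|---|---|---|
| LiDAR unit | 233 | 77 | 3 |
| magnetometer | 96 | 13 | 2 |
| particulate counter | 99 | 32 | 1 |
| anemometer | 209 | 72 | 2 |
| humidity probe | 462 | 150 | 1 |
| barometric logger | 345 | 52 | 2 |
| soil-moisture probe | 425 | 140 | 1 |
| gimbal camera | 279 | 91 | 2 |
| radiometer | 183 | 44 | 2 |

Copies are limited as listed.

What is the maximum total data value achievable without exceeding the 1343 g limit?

443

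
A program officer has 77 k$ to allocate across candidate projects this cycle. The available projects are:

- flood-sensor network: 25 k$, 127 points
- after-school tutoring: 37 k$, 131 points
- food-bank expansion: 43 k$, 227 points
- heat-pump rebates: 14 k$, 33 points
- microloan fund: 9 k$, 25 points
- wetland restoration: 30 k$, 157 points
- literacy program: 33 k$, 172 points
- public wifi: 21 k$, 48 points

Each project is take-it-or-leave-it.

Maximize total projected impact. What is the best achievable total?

399

The ratio heuristic lands on food-bank expansion + wetland restoration (384) but leaves 4 k$ idle.
Replace wetland restoration with literacy program: the trade gains 15 net, giving 399 at 76 k$.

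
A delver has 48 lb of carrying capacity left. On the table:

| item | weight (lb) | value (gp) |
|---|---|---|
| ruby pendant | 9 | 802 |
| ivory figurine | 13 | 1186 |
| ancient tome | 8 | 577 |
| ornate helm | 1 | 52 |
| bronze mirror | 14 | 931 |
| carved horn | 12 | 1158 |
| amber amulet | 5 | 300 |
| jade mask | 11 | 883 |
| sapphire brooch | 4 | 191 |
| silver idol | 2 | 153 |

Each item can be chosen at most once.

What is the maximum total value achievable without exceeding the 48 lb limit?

By value per lb: carved horn 96.50, ivory figurine 91.23, ruby pendant 89.11 lead.
The ratio ordering already packs tightly: ruby pendant + ivory figurine + ornate helm + carved horn + jade mask + silver idol, 48 lb, 4234.
No other feasible combination exceeds 4234.

4234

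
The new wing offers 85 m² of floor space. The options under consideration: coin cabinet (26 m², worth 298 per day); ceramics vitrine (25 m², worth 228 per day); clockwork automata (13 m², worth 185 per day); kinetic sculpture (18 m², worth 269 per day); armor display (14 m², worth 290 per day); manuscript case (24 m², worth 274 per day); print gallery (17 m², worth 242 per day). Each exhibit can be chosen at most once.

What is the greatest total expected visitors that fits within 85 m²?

1131

The ratio heuristic lands on clockwork automata + kinetic sculpture + armor display + print gallery (986) but leaves 23 m² idle.
The 30 m² tied up in clockwork automata and print gallery is better spent on coin cabinet + manuscript case — total rises to 1131 (82 m²).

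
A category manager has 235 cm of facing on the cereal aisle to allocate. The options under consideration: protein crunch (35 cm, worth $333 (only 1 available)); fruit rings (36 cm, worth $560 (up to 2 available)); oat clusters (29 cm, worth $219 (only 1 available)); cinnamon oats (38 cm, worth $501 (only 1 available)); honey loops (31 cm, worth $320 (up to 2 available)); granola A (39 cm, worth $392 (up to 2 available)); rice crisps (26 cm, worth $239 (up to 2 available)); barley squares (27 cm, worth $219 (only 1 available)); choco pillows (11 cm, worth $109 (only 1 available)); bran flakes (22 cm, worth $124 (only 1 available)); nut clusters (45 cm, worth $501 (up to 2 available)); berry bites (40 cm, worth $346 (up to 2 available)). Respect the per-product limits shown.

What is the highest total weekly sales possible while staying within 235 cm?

2956

Taking the top-ratio products first gives 2×fruit rings + cinnamon oats + honey loops + 2×nut clusters for 2943 (231 cm).
Dropping honey loops frees 31 cm; slotting in protein crunch (35 cm) lifts the total to 2956 at 235 cm.
No other feasible combination exceeds 2956.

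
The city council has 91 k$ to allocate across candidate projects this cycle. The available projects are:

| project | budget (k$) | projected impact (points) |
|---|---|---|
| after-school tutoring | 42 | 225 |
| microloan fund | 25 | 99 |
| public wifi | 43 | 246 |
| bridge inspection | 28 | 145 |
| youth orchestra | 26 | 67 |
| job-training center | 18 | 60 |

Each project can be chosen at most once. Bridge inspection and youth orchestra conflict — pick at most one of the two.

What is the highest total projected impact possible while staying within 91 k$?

Ranking by ratio (projected impact/k$): public wifi 5.72, after-school tutoring 5.36, bridge inspection 5.18, microloan fund 3.96.
After-school tutoring + public wifi uses 85 of the 91 k$ and totals 471.

471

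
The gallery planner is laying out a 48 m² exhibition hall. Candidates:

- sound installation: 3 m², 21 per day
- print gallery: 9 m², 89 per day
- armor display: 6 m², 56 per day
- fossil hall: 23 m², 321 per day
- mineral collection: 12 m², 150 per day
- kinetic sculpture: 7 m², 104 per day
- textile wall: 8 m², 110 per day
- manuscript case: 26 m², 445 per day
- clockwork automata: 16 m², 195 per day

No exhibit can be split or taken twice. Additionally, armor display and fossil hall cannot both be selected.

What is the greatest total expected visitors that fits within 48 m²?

720

Density check — manuscript case 17.12, kinetic sculpture 14.86, fossil hall 13.96, textile wall 13.75 are the best per m².
The ratio heuristic lands on armor display + kinetic sculpture + textile wall + manuscript case (715) but leaves 1 m² idle.
The 14 m² tied up in armor display and textile wall is better spent on sound installation + mineral collection — total rises to 720 (48 m²).
Next best is armor display + kinetic sculpture + textile wall + manuscript case at 715 (47 m²) — short by 5.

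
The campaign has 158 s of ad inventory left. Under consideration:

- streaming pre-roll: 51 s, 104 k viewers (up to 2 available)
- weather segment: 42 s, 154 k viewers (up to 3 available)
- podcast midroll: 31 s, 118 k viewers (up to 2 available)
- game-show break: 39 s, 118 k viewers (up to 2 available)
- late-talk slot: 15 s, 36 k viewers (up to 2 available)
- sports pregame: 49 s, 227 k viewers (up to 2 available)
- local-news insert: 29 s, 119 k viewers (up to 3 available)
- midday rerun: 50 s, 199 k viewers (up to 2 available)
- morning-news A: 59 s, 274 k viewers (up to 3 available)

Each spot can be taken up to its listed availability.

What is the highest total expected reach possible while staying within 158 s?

728

The ratio heuristic lands on local-news insert + 2×morning-news A (667) but leaves 11 s idle.
The 88 s tied up in local-news insert and morning-news A is better spent on 2×sports pregame — total rises to 728 (157 s).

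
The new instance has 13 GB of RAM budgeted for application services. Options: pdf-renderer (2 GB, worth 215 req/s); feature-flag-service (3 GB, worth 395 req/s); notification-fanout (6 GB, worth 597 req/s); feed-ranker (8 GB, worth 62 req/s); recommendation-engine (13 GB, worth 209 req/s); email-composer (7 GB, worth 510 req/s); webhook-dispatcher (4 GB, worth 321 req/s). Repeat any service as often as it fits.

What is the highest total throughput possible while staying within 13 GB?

By throughput per GB: feature-flag-service 131.67, pdf-renderer 107.50, notification-fanout 99.50, webhook-dispatcher 80.25 lead.
Filling by ratio: 4×feature-flag-service for 1580, with 1 GB left unused.
Replace feature-flag-service with 2×pdf-renderer: the trade gains 35 net, giving 1615 at 13 GB.
Nothing else within 13 GB beats 1615.

1615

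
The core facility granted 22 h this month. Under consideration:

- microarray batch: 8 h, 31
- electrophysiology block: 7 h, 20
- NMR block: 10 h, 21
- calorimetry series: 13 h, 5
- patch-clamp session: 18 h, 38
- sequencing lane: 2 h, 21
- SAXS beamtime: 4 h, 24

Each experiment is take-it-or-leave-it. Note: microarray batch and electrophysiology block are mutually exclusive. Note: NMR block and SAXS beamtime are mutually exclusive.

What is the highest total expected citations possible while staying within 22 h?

Microarray batch + sequencing lane + SAXS beamtime uses 14 of the 22 h and totals 76.
Nothing else feasible within 22 h beats 76.

76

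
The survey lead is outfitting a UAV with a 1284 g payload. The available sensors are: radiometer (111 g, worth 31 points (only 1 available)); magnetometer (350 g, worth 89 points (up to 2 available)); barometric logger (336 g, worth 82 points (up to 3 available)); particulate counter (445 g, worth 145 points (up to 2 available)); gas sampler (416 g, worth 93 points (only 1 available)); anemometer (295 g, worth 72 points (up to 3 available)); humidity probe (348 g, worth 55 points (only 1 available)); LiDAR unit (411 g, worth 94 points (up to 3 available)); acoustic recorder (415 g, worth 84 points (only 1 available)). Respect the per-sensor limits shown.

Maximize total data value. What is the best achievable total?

379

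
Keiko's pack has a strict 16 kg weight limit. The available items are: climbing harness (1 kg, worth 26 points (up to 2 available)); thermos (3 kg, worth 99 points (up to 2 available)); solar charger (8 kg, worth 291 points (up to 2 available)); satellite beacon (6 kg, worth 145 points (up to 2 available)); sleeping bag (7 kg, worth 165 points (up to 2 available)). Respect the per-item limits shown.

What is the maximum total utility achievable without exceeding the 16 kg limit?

Density check — solar charger 36.38, thermos 33.00, climbing harness 26.00, satellite beacon 24.17 are the best per kg.
Taking 2×solar charger: 16 kg used, 582 in utility.

582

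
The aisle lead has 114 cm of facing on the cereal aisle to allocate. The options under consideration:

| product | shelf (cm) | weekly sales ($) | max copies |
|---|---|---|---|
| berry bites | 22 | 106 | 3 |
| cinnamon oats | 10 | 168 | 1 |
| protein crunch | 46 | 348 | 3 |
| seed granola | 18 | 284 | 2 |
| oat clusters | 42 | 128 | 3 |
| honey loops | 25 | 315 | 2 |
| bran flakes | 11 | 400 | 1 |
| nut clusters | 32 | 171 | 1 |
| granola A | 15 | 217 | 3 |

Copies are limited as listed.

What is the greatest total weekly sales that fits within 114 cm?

1885

A density-first pass picks cinnamon oats + 2×seed granola + bran flakes + 3×granola A — 1787 at 102 cm.
The 15 cm tied up in granola A is better spent on honey loops — total rises to 1885 (112 cm).
No other feasible combination exceeds 1885.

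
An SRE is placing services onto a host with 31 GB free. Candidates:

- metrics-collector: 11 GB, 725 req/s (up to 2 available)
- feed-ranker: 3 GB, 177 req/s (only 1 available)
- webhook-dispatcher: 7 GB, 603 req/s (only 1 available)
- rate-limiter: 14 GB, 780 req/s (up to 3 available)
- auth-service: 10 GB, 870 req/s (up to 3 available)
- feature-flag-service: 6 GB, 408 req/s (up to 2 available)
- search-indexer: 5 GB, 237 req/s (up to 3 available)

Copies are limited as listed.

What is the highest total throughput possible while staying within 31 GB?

2610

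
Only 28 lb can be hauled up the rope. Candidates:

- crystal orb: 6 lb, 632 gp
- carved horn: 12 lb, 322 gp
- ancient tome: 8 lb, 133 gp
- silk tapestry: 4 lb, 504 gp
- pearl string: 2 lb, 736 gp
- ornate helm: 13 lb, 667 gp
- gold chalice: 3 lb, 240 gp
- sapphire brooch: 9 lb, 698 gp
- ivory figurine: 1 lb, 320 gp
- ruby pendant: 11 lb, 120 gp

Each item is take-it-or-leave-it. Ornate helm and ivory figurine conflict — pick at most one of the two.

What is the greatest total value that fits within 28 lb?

Crystal orb + silk tapestry + pearl string + gold chalice + sapphire brooch + ivory figurine uses 25 of the 28 lb and totals 3130.
The spare 3 lb is too small for any remaining item, and no feasible exchange beats 3130.

3130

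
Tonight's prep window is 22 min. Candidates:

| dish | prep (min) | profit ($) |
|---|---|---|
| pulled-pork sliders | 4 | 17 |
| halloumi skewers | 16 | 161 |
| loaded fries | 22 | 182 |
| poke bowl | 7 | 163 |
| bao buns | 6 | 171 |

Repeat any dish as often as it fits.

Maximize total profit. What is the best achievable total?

By profit per min: bao buns 28.50, poke bowl 23.29, halloumi skewers 10.06 lead.
Pulled-pork sliders + 3×bao buns uses 22 of the 22 min and totals 530.

530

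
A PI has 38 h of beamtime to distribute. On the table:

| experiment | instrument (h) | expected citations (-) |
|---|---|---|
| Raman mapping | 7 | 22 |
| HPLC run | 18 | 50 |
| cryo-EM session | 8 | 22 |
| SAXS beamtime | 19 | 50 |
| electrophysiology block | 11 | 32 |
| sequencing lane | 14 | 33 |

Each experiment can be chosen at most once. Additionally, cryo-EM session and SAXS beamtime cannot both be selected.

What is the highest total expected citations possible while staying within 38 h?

Taking Raman mapping + HPLC run + electrophysiology block: 36 h used, 104 in expected citations.
An exhaustive check of the 64 subsets confirms 104.

104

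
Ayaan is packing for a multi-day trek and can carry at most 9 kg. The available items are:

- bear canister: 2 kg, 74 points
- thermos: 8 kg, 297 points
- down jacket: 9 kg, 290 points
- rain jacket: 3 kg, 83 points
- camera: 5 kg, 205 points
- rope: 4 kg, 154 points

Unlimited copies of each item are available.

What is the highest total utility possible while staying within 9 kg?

Density check — camera 41.00, rope 38.50, thermos 37.12 are the best per kg.
Best packing: camera + rope — 9 kg, 359 total.

359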